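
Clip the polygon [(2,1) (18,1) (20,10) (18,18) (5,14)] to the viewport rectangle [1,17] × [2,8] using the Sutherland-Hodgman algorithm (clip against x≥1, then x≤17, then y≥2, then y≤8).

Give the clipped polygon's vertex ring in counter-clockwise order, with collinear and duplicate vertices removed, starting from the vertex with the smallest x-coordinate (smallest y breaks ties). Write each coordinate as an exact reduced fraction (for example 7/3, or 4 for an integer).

Clipped polygon: [(29/13,2) (17,2) (17,8) (47/13,8)]

1. After x ≥ 1: [(2,1) (18,1) (20,10) (18,18) (5,14)]
2. After x ≤ 17: [(2,1) (17,1) (17,230/13) (5,14)]
3. After y ≥ 2: [(29/13,2) (17,2) (17,230/13) (5,14)]
4. After y ≤ 8: [(47/13,8) (29/13,2) (17,2) (17,8)]
5. Canonical ring: [(29/13,2) (17,2) (17,8) (47/13,8)]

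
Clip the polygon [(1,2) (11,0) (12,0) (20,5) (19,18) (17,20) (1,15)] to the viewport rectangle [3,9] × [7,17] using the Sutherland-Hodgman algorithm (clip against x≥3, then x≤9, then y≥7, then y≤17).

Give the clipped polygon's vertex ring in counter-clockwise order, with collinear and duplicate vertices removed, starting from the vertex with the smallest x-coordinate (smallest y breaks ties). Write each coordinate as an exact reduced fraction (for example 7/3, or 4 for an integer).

1. After x ≥ 3: [(3,8/5) (11,0) (12,0) (20,5) (19,18) (17,20) (3,125/8)]
2. After x ≤ 9: [(3,8/5) (9,2/5) (9,35/2) (3,125/8)]
3. After y ≥ 7: [(3,7) (9,7) (9,35/2) (3,125/8)]
4. After y ≤ 17: [(3,7) (9,7) (9,17) (37/5,17) (3,125/8)]
5. Canonical ring: [(3,7) (9,7) (9,17) (37/5,17) (3,125/8)]

Clipped polygon: [(3,7) (9,7) (9,17) (37/5,17) (3,125/8)]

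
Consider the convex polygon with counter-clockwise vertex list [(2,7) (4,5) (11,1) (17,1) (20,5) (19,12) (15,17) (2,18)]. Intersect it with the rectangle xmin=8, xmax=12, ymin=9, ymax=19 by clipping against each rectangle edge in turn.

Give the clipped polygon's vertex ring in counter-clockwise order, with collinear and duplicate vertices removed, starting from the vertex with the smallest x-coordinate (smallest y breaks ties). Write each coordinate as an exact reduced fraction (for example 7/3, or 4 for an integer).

Clipped polygon: [(8,9) (12,9) (12,224/13) (8,228/13)]

1. After x ≥ 8: [(8,19/7) (11,1) (17,1) (20,5) (19,12) (15,17) (8,228/13)]
2. After x ≤ 12: [(8,19/7) (11,1) (12,1) (12,224/13) (8,228/13)]
3. After y ≥ 9: [(8,9) (12,9) (12,224/13) (8,228/13)]
4. After y ≤ 19: [(8,9) (12,9) (12,224/13) (8,228/13)]
5. Canonical ring: [(8,9) (12,9) (12,224/13) (8,228/13)]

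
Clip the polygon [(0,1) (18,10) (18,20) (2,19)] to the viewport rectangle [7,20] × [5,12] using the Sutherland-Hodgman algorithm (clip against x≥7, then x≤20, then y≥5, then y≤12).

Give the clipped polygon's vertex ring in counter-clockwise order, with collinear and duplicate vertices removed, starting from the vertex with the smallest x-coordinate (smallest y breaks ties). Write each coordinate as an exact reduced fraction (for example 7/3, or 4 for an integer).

1. After x ≥ 7: [(7,9/2) (18,10) (18,20) (7,309/16)]
2. After x ≤ 20: [(7,9/2) (18,10) (18,20) (7,309/16)]
3. After y ≥ 5: [(7,5) (8,5) (18,10) (18,20) (7,309/16)]
4. After y ≤ 12: [(7,12) (7,5) (8,5) (18,10) (18,12)]
5. Canonical ring: [(7,5) (8,5) (18,10) (18,12) (7,12)]

Clipped polygon: [(7,5) (8,5) (18,10) (18,12) (7,12)]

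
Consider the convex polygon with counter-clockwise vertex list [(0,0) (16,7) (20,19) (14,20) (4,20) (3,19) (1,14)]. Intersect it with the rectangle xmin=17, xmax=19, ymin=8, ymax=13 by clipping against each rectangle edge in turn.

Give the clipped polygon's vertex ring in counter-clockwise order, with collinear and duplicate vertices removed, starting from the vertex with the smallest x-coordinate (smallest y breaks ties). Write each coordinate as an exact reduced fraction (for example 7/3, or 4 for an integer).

1. After x ≥ 17: [(17,10) (20,19) (17,39/2)]
2. After x ≤ 19: [(17,10) (19,16) (19,115/6) (17,39/2)]
3. After y ≥ 8: [(17,10) (19,16) (19,115/6) (17,39/2)]
4. After y ≤ 13: [(17,13) (17,10) (18,13)]
5. Canonical ring: [(17,10) (18,13) (17,13)]

Clipped polygon: [(17,10) (18,13) (17,13)]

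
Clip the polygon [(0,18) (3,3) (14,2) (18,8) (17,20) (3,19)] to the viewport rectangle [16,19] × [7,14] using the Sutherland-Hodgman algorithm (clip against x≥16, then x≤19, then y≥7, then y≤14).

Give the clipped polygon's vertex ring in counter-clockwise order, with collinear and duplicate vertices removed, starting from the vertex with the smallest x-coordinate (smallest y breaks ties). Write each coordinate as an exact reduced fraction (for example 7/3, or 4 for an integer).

1. After x ≥ 16: [(16,5) (18,8) (17,20) (16,279/14)]
2. After x ≤ 19: [(16,5) (18,8) (17,20) (16,279/14)]
3. After y ≥ 7: [(16,7) (52/3,7) (18,8) (17,20) (16,279/14)]
4. After y ≤ 14: [(16,14) (16,7) (52/3,7) (18,8) (35/2,14)]
5. Canonical ring: [(16,7) (52/3,7) (18,8) (35/2,14) (16,14)]

Clipped polygon: [(16,7) (52/3,7) (18,8) (35/2,14) (16,14)]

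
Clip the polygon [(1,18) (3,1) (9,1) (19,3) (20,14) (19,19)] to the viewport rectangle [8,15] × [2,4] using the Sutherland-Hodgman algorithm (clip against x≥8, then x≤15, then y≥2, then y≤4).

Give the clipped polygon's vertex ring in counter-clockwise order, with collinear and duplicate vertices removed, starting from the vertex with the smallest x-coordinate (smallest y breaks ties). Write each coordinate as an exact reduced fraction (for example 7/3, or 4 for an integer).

1. After x ≥ 8: [(8,331/18) (8,1) (9,1) (19,3) (20,14) (19,19)]
2. After x ≤ 15: [(15,169/9) (8,331/18) (8,1) (9,1) (15,11/5)]
3. After y ≥ 2: [(15,169/9) (8,331/18) (8,2) (14,2) (15,11/5)]
4. After y ≤ 4: [(15,4) (8,4) (8,2) (14,2) (15,11/5)]
5. Canonical ring: [(8,2) (14,2) (15,11/5) (15,4) (8,4)]

Clipped polygon: [(8,2) (14,2) (15,11/5) (15,4) (8,4)]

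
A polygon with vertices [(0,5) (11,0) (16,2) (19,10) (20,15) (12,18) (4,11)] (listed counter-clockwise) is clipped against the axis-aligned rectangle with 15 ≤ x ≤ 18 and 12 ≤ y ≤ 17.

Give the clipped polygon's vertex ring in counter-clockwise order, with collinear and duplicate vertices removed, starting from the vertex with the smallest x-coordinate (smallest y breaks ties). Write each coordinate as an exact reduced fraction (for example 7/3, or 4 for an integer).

Clipped polygon: [(15,12) (18,12) (18,63/4) (15,135/8)]

1. After x ≥ 15: [(15,8/5) (16,2) (19,10) (20,15) (15,135/8)]
2. After x ≤ 18: [(15,8/5) (16,2) (18,22/3) (18,63/4) (15,135/8)]
3. After y ≥ 12: [(15,12) (18,12) (18,63/4) (15,135/8)]
4. After y ≤ 17: [(15,12) (18,12) (18,63/4) (15,135/8)]
5. Canonical ring: [(15,12) (18,12) (18,63/4) (15,135/8)]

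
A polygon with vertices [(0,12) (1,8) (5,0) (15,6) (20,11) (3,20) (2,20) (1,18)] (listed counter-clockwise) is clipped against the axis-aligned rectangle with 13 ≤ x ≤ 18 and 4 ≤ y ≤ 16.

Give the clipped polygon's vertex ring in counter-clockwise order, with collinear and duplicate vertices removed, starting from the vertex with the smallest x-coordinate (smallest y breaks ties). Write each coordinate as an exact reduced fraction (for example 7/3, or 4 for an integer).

1. After x ≥ 13: [(13,24/5) (15,6) (20,11) (13,250/17)]
2. After x ≤ 18: [(13,24/5) (15,6) (18,9) (18,205/17) (13,250/17)]
3. After y ≥ 4: [(13,24/5) (15,6) (18,9) (18,205/17) (13,250/17)]
4. After y ≤ 16: [(13,24/5) (15,6) (18,9) (18,205/17) (13,250/17)]
5. Canonical ring: [(13,24/5) (15,6) (18,9) (18,205/17) (13,250/17)]

Clipped polygon: [(13,24/5) (15,6) (18,9) (18,205/17) (13,250/17)]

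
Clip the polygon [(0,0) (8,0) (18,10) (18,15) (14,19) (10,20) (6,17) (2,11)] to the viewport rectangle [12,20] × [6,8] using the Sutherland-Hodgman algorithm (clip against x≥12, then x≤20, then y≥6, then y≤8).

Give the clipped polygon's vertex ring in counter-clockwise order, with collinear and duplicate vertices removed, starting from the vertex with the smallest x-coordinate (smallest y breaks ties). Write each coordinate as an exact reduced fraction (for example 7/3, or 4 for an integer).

1. After x ≥ 12: [(12,4) (18,10) (18,15) (14,19) (12,39/2)]
2. After x ≤ 20: [(12,4) (18,10) (18,15) (14,19) (12,39/2)]
3. After y ≥ 6: [(12,6) (14,6) (18,10) (18,15) (14,19) (12,39/2)]
4. After y ≤ 8: [(12,8) (12,6) (14,6) (16,8)]
5. Canonical ring: [(12,6) (14,6) (16,8) (12,8)]

Clipped polygon: [(12,6) (14,6) (16,8) (12,8)]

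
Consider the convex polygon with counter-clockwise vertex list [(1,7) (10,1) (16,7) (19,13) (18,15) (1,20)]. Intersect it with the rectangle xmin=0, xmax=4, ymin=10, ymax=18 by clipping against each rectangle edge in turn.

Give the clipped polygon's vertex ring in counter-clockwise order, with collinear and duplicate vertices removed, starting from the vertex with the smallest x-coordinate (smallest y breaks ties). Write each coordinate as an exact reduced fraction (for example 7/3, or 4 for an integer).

1. After x ≥ 0: [(1,7) (10,1) (16,7) (19,13) (18,15) (1,20)]
2. After x ≤ 4: [(1,7) (4,5) (4,325/17) (1,20)]
3. After y ≥ 10: [(1,10) (4,10) (4,325/17) (1,20)]
4. After y ≤ 18: [(1,18) (1,10) (4,10) (4,18)]
5. Canonical ring: [(1,10) (4,10) (4,18) (1,18)]

Clipped polygon: [(1,10) (4,10) (4,18) (1,18)]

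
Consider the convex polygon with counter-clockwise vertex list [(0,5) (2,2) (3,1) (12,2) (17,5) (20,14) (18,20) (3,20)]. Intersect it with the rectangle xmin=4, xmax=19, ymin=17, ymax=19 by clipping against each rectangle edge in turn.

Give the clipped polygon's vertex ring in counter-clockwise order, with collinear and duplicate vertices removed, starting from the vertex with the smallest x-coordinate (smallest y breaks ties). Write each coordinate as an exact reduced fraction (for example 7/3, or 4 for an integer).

Clipped polygon: [(4,17) (19,17) (55/3,19) (4,19)]

1. After x ≥ 4: [(4,10/9) (12,2) (17,5) (20,14) (18,20) (4,20)]
2. After x ≤ 19: [(4,10/9) (12,2) (17,5) (19,11) (19,17) (18,20) (4,20)]
3. After y ≥ 17: [(4,17) (19,17) (19,17) (18,20) (4,20)]
4. After y ≤ 19: [(4,19) (4,17) (19,17) (19,17) (55/3,19)]
5. Canonical ring: [(4,17) (19,17) (55/3,19) (4,19)]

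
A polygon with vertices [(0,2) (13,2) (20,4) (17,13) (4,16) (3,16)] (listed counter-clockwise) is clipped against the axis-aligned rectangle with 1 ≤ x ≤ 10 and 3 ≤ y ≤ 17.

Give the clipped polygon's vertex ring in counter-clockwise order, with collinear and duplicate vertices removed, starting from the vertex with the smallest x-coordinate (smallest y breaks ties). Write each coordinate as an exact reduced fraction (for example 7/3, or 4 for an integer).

Clipped polygon: [(1,3) (10,3) (10,190/13) (4,16) (3,16) (1,20/3)]

1. After x ≥ 1: [(1,20/3) (1,2) (13,2) (20,4) (17,13) (4,16) (3,16)]
2. After x ≤ 10: [(1,20/3) (1,2) (10,2) (10,190/13) (4,16) (3,16)]
3. After y ≥ 3: [(1,20/3) (1,3) (10,3) (10,190/13) (4,16) (3,16)]
4. After y ≤ 17: [(1,20/3) (1,3) (10,3) (10,190/13) (4,16) (3,16)]
5. Canonical ring: [(1,3) (10,3) (10,190/13) (4,16) (3,16) (1,20/3)]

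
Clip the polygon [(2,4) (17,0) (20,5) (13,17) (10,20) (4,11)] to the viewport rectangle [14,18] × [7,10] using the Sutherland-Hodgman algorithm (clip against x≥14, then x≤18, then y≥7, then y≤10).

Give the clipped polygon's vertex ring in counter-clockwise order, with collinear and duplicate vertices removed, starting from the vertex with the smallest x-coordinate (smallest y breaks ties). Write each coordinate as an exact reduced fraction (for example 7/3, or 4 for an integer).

1. After x ≥ 14: [(14,4/5) (17,0) (20,5) (14,107/7)]
2. After x ≤ 18: [(14,4/5) (17,0) (18,5/3) (18,59/7) (14,107/7)]
3. After y ≥ 7: [(14,7) (18,7) (18,59/7) (14,107/7)]
4. After y ≤ 10: [(14,10) (14,7) (18,7) (18,59/7) (205/12,10)]
5. Canonical ring: [(14,7) (18,7) (18,59/7) (205/12,10) (14,10)]

Clipped polygon: [(14,7) (18,7) (18,59/7) (205/12,10) (14,10)]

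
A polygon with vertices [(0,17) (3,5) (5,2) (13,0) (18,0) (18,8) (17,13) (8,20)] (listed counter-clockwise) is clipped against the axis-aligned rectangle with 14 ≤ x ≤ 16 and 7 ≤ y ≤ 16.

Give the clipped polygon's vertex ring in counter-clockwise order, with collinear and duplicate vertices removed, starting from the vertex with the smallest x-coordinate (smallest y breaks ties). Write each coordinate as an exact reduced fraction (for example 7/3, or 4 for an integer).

1. After x ≥ 14: [(14,0) (18,0) (18,8) (17,13) (14,46/3)]
2. After x ≤ 16: [(14,0) (16,0) (16,124/9) (14,46/3)]
3. After y ≥ 7: [(14,7) (16,7) (16,124/9) (14,46/3)]
4. After y ≤ 16: [(14,7) (16,7) (16,124/9) (14,46/3)]
5. Canonical ring: [(14,7) (16,7) (16,124/9) (14,46/3)]

Clipped polygon: [(14,7) (16,7) (16,124/9) (14,46/3)]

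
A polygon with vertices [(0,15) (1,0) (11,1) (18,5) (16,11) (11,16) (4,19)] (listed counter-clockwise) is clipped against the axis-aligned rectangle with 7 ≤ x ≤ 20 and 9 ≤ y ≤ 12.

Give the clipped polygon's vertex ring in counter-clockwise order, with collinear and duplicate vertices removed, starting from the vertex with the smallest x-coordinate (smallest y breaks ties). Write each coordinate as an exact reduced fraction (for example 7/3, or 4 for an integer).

1. After x ≥ 7: [(7,3/5) (11,1) (18,5) (16,11) (11,16) (7,124/7)]
2. After x ≤ 20: [(7,3/5) (11,1) (18,5) (16,11) (11,16) (7,124/7)]
3. After y ≥ 9: [(7,9) (50/3,9) (16,11) (11,16) (7,124/7)]
4. After y ≤ 12: [(7,12) (7,9) (50/3,9) (16,11) (15,12)]
5. Canonical ring: [(7,9) (50/3,9) (16,11) (15,12) (7,12)]

Clipped polygon: [(7,9) (50/3,9) (16,11) (15,12) (7,12)]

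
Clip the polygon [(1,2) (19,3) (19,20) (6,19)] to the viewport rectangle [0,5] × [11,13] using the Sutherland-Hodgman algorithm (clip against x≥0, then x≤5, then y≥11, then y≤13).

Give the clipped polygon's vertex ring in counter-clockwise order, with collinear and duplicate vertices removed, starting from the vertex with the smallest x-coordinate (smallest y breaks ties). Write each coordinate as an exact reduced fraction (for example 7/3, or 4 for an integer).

1. After x ≥ 0: [(1,2) (19,3) (19,20) (6,19)]
2. After x ≤ 5: [(5,78/5) (1,2) (5,20/9)]
3. After y ≥ 11: [(5,11) (5,78/5) (62/17,11)]
4. After y ≤ 13: [(5,11) (5,13) (72/17,13) (62/17,11)]
5. Canonical ring: [(62/17,11) (5,11) (5,13) (72/17,13)]

Clipped polygon: [(62/17,11) (5,11) (5,13) (72/17,13)]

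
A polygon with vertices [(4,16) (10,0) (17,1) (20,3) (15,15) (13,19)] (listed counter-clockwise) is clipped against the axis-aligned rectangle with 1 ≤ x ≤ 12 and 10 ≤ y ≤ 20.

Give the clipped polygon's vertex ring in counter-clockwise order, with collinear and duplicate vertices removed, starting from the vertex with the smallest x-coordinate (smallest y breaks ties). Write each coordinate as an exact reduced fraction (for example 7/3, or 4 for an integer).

Clipped polygon: [(4,16) (25/4,10) (12,10) (12,56/3)]

1. After x ≥ 1: [(4,16) (10,0) (17,1) (20,3) (15,15) (13,19)]
2. After x ≤ 12: [(12,56/3) (4,16) (10,0) (12,2/7)]
3. After y ≥ 10: [(12,10) (12,56/3) (4,16) (25/4,10)]
4. After y ≤ 20: [(12,10) (12,56/3) (4,16) (25/4,10)]
5. Canonical ring: [(4,16) (25/4,10) (12,10) (12,56/3)]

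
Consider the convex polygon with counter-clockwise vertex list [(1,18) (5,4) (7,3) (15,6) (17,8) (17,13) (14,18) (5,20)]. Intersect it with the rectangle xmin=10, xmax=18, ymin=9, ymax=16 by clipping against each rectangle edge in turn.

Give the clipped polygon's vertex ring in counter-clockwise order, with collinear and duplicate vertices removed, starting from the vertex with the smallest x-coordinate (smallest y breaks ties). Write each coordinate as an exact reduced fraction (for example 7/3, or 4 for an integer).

Clipped polygon: [(10,9) (17,9) (17,13) (76/5,16) (10,16)]

1. After x ≥ 10: [(10,33/8) (15,6) (17,8) (17,13) (14,18) (10,170/9)]
2. After x ≤ 18: [(10,33/8) (15,6) (17,8) (17,13) (14,18) (10,170/9)]
3. After y ≥ 9: [(10,9) (17,9) (17,13) (14,18) (10,170/9)]
4. After y ≤ 16: [(10,16) (10,9) (17,9) (17,13) (76/5,16)]
5. Canonical ring: [(10,9) (17,9) (17,13) (76/5,16) (10,16)]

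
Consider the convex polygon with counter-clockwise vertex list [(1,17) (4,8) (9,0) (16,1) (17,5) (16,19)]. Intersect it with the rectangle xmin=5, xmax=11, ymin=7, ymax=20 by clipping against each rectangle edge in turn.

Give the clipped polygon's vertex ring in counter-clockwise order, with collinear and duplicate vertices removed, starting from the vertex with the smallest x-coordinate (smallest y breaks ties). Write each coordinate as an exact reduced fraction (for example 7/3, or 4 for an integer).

Clipped polygon: [(5,7) (11,7) (11,55/3) (5,263/15)]

1. After x ≥ 5: [(5,263/15) (5,32/5) (9,0) (16,1) (17,5) (16,19)]
2. After x ≤ 11: [(11,55/3) (5,263/15) (5,32/5) (9,0) (11,2/7)]
3. After y ≥ 7: [(11,7) (11,55/3) (5,263/15) (5,7)]
4. After y ≤ 20: [(11,7) (11,55/3) (5,263/15) (5,7)]
5. Canonical ring: [(5,7) (11,7) (11,55/3) (5,263/15)]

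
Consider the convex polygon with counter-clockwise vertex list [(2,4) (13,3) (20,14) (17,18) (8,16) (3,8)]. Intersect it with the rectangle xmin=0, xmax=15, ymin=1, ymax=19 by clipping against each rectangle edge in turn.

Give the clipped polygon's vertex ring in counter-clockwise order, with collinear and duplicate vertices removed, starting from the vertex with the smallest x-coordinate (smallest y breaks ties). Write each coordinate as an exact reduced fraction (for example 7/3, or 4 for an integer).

Clipped polygon: [(2,4) (13,3) (15,43/7) (15,158/9) (8,16) (3,8)]

1. After x ≥ 0: [(2,4) (13,3) (20,14) (17,18) (8,16) (3,8)]
2. After x ≤ 15: [(2,4) (13,3) (15,43/7) (15,158/9) (8,16) (3,8)]
3. After y ≥ 1: [(2,4) (13,3) (15,43/7) (15,158/9) (8,16) (3,8)]
4. After y ≤ 19: [(2,4) (13,3) (15,43/7) (15,158/9) (8,16) (3,8)]
5. Canonical ring: [(2,4) (13,3) (15,43/7) (15,158/9) (8,16) (3,8)]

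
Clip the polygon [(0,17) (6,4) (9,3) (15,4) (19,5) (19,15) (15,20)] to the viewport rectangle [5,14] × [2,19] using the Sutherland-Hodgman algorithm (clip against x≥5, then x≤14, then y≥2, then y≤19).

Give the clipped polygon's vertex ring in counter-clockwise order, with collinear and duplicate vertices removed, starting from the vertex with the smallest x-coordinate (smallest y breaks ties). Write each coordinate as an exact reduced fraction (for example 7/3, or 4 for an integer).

1. After x ≥ 5: [(5,18) (5,37/6) (6,4) (9,3) (15,4) (19,5) (19,15) (15,20)]
2. After x ≤ 14: [(14,99/5) (5,18) (5,37/6) (6,4) (9,3) (14,23/6)]
3. After y ≥ 2: [(14,99/5) (5,18) (5,37/6) (6,4) (9,3) (14,23/6)]
4. After y ≤ 19: [(14,19) (10,19) (5,18) (5,37/6) (6,4) (9,3) (14,23/6)]
5. Canonical ring: [(5,37/6) (6,4) (9,3) (14,23/6) (14,19) (10,19) (5,18)]

Clipped polygon: [(5,37/6) (6,4) (9,3) (14,23/6) (14,19) (10,19) (5,18)]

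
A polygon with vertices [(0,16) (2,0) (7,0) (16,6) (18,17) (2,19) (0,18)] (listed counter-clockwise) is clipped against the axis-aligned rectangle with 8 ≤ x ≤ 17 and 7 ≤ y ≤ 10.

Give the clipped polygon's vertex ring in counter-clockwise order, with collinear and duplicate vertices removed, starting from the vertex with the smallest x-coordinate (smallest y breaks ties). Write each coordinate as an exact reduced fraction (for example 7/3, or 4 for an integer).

1. After x ≥ 8: [(8,2/3) (16,6) (18,17) (8,73/4)]
2. After x ≤ 17: [(8,2/3) (16,6) (17,23/2) (17,137/8) (8,73/4)]
3. After y ≥ 7: [(8,7) (178/11,7) (17,23/2) (17,137/8) (8,73/4)]
4. After y ≤ 10: [(8,10) (8,7) (178/11,7) (184/11,10)]
5. Canonical ring: [(8,7) (178/11,7) (184/11,10) (8,10)]

Clipped polygon: [(8,7) (178/11,7) (184/11,10) (8,10)]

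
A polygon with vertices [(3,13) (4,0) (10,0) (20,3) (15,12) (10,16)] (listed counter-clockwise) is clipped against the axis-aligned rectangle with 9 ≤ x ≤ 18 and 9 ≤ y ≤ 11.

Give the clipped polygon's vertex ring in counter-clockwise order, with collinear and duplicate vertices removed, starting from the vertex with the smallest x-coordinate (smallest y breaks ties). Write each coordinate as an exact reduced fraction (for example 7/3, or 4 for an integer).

1. After x ≥ 9: [(9,109/7) (9,0) (10,0) (20,3) (15,12) (10,16)]
2. After x ≤ 18: [(9,109/7) (9,0) (10,0) (18,12/5) (18,33/5) (15,12) (10,16)]
3. After y ≥ 9: [(9,109/7) (9,9) (50/3,9) (15,12) (10,16)]
4. After y ≤ 11: [(9,11) (9,9) (50/3,9) (140/9,11)]
5. Canonical ring: [(9,9) (50/3,9) (140/9,11) (9,11)]

Clipped polygon: [(9,9) (50/3,9) (140/9,11) (9,11)]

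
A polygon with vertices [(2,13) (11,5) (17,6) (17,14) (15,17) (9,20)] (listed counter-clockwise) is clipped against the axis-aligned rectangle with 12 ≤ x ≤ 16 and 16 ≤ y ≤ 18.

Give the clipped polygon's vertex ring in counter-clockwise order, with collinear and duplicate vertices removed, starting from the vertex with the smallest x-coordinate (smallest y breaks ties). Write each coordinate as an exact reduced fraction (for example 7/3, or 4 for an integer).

1. After x ≥ 12: [(12,31/6) (17,6) (17,14) (15,17) (12,37/2)]
2. After x ≤ 16: [(12,31/6) (16,35/6) (16,31/2) (15,17) (12,37/2)]
3. After y ≥ 16: [(12,16) (47/3,16) (15,17) (12,37/2)]
4. After y ≤ 18: [(12,18) (12,16) (47/3,16) (15,17) (13,18)]
5. Canonical ring: [(12,16) (47/3,16) (15,17) (13,18) (12,18)]

Clipped polygon: [(12,16) (47/3,16) (15,17) (13,18) (12,18)]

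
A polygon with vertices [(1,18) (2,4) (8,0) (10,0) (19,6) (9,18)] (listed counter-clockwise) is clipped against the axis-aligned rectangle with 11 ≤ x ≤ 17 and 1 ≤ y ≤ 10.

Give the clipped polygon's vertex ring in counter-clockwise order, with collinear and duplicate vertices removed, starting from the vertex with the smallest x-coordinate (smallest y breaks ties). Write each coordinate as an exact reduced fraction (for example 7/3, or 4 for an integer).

1. After x ≥ 11: [(11,2/3) (19,6) (11,78/5)]
2. After x ≤ 17: [(11,2/3) (17,14/3) (17,42/5) (11,78/5)]
3. After y ≥ 1: [(11,1) (23/2,1) (17,14/3) (17,42/5) (11,78/5)]
4. After y ≤ 10: [(11,10) (11,1) (23/2,1) (17,14/3) (17,42/5) (47/3,10)]
5. Canonical ring: [(11,1) (23/2,1) (17,14/3) (17,42/5) (47/3,10) (11,10)]

Clipped polygon: [(11,1) (23/2,1) (17,14/3) (17,42/5) (47/3,10) (11,10)]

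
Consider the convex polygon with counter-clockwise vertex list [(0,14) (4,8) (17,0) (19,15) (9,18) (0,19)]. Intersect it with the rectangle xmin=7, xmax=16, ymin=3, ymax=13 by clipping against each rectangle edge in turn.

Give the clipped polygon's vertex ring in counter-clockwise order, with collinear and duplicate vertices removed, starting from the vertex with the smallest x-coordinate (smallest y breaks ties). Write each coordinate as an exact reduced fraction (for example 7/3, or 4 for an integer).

Clipped polygon: [(7,80/13) (97/8,3) (16,3) (16,13) (7,13)]

1. After x ≥ 7: [(7,80/13) (17,0) (19,15) (9,18) (7,164/9)]
2. After x ≤ 16: [(7,80/13) (16,8/13) (16,159/10) (9,18) (7,164/9)]
3. After y ≥ 3: [(7,80/13) (97/8,3) (16,3) (16,159/10) (9,18) (7,164/9)]
4. After y ≤ 13: [(7,13) (7,80/13) (97/8,3) (16,3) (16,13)]
5. Canonical ring: [(7,80/13) (97/8,3) (16,3) (16,13) (7,13)]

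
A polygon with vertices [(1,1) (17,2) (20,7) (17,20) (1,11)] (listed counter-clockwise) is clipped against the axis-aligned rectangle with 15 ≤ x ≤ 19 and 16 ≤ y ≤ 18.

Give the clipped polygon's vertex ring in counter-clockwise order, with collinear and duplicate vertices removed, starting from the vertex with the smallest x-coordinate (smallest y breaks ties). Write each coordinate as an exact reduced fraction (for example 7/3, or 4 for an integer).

1. After x ≥ 15: [(15,15/8) (17,2) (20,7) (17,20) (15,151/8)]
2. After x ≤ 19: [(15,15/8) (17,2) (19,16/3) (19,34/3) (17,20) (15,151/8)]
3. After y ≥ 16: [(15,16) (233/13,16) (17,20) (15,151/8)]
4. After y ≤ 18: [(15,18) (15,16) (233/13,16) (227/13,18)]
5. Canonical ring: [(15,16) (233/13,16) (227/13,18) (15,18)]

Clipped polygon: [(15,16) (233/13,16) (227/13,18) (15,18)]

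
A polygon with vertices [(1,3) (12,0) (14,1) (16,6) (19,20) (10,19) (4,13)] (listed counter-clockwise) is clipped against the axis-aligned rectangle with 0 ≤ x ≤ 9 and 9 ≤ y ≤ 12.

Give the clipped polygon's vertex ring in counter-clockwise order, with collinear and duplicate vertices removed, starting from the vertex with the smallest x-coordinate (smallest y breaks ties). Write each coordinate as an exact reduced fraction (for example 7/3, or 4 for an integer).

Clipped polygon: [(14/5,9) (9,9) (9,12) (37/10,12)]

1. After x ≥ 0: [(1,3) (12,0) (14,1) (16,6) (19,20) (10,19) (4,13)]
2. After x ≤ 9: [(1,3) (9,9/11) (9,18) (4,13)]
3. After y ≥ 9: [(14/5,9) (9,9) (9,18) (4,13)]
4. After y ≤ 12: [(37/10,12) (14/5,9) (9,9) (9,12)]
5. Canonical ring: [(14/5,9) (9,9) (9,12) (37/10,12)]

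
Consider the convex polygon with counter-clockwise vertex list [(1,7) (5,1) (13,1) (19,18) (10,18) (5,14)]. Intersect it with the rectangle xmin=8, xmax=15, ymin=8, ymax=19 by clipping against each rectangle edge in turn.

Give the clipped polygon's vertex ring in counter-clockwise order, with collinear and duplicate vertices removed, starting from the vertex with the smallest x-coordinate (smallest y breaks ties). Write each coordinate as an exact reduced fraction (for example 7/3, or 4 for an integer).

1. After x ≥ 8: [(8,1) (13,1) (19,18) (10,18) (8,82/5)]
2. After x ≤ 15: [(8,1) (13,1) (15,20/3) (15,18) (10,18) (8,82/5)]
3. After y ≥ 8: [(8,8) (15,8) (15,18) (10,18) (8,82/5)]
4. After y ≤ 19: [(8,8) (15,8) (15,18) (10,18) (8,82/5)]
5. Canonical ring: [(8,8) (15,8) (15,18) (10,18) (8,82/5)]

Clipped polygon: [(8,8) (15,8) (15,18) (10,18) (8,82/5)]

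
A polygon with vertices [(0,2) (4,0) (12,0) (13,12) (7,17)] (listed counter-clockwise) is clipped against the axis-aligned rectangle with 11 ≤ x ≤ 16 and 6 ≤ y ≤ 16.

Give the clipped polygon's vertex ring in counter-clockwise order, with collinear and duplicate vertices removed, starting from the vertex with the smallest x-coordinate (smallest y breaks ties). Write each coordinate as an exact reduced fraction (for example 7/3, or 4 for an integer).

Clipped polygon: [(11,6) (25/2,6) (13,12) (11,41/3)]

1. After x ≥ 11: [(11,0) (12,0) (13,12) (11,41/3)]
2. After x ≤ 16: [(11,0) (12,0) (13,12) (11,41/3)]
3. After y ≥ 6: [(11,6) (25/2,6) (13,12) (11,41/3)]
4. After y ≤ 16: [(11,6) (25/2,6) (13,12) (11,41/3)]
5. Canonical ring: [(11,6) (25/2,6) (13,12) (11,41/3)]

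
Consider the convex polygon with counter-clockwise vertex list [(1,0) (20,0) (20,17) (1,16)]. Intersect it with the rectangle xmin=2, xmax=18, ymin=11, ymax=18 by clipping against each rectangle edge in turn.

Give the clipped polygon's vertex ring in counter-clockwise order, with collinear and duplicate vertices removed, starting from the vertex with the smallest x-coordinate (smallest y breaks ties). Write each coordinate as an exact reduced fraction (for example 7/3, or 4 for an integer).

Clipped polygon: [(2,11) (18,11) (18,321/19) (2,305/19)]

1. After x ≥ 2: [(2,0) (20,0) (20,17) (2,305/19)]
2. After x ≤ 18: [(2,0) (18,0) (18,321/19) (2,305/19)]
3. After y ≥ 11: [(2,11) (18,11) (18,321/19) (2,305/19)]
4. After y ≤ 18: [(2,11) (18,11) (18,321/19) (2,305/19)]
5. Canonical ring: [(2,11) (18,11) (18,321/19) (2,305/19)]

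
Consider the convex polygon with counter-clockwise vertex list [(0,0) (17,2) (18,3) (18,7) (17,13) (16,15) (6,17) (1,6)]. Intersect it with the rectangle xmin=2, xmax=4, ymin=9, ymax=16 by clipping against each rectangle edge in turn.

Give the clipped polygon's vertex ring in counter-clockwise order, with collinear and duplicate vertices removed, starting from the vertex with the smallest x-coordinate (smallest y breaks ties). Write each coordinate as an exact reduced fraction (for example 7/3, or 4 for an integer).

1. After x ≥ 2: [(2,4/17) (17,2) (18,3) (18,7) (17,13) (16,15) (6,17) (2,41/5)]
2. After x ≤ 4: [(2,4/17) (4,8/17) (4,63/5) (2,41/5)]
3. After y ≥ 9: [(4,9) (4,63/5) (26/11,9)]
4. After y ≤ 16: [(4,9) (4,63/5) (26/11,9)]
5. Canonical ring: [(26/11,9) (4,9) (4,63/5)]

Clipped polygon: [(26/11,9) (4,9) (4,63/5)]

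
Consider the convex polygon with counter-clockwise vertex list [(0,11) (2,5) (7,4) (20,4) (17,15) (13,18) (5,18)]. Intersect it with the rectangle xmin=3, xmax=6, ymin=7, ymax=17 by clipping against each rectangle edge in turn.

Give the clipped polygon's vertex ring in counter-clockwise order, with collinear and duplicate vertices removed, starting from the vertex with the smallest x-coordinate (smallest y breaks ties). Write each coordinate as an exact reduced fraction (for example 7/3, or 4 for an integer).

1. After x ≥ 3: [(3,76/5) (3,24/5) (7,4) (20,4) (17,15) (13,18) (5,18)]
2. After x ≤ 6: [(3,76/5) (3,24/5) (6,21/5) (6,18) (5,18)]
3. After y ≥ 7: [(3,76/5) (3,7) (6,7) (6,18) (5,18)]
4. After y ≤ 17: [(30/7,17) (3,76/5) (3,7) (6,7) (6,17)]
5. Canonical ring: [(3,7) (6,7) (6,17) (30/7,17) (3,76/5)]

Clipped polygon: [(3,7) (6,7) (6,17) (30/7,17) (3,76/5)]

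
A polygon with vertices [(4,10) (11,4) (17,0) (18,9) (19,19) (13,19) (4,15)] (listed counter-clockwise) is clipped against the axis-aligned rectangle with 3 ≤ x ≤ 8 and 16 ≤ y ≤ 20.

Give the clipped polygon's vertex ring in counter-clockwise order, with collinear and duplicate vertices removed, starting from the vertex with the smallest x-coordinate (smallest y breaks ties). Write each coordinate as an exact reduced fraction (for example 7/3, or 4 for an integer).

Clipped polygon: [(25/4,16) (8,16) (8,151/9)]

1. After x ≥ 3: [(4,10) (11,4) (17,0) (18,9) (19,19) (13,19) (4,15)]
2. After x ≤ 8: [(4,10) (8,46/7) (8,151/9) (4,15)]
3. After y ≥ 16: [(8,16) (8,151/9) (25/4,16)]
4. After y ≤ 20: [(8,16) (8,151/9) (25/4,16)]
5. Canonical ring: [(25/4,16) (8,16) (8,151/9)]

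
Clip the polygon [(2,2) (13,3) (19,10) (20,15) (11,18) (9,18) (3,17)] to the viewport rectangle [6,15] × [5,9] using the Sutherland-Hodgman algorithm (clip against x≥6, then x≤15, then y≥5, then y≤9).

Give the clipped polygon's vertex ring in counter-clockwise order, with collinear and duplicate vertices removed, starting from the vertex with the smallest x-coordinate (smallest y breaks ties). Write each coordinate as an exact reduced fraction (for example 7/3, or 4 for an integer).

Clipped polygon: [(6,5) (103/7,5) (15,16/3) (15,9) (6,9)]

1. After x ≥ 6: [(6,26/11) (13,3) (19,10) (20,15) (11,18) (9,18) (6,35/2)]
2. After x ≤ 15: [(6,26/11) (13,3) (15,16/3) (15,50/3) (11,18) (9,18) (6,35/2)]
3. After y ≥ 5: [(6,5) (103/7,5) (15,16/3) (15,50/3) (11,18) (9,18) (6,35/2)]
4. After y ≤ 9: [(6,9) (6,5) (103/7,5) (15,16/3) (15,9)]
5. Canonical ring: [(6,5) (103/7,5) (15,16/3) (15,9) (6,9)]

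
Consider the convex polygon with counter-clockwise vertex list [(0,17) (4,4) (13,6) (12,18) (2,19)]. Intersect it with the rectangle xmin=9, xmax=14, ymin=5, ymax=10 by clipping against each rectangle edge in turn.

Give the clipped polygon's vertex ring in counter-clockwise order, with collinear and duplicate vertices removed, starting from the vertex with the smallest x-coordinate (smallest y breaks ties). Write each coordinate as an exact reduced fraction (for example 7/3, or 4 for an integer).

1. After x ≥ 9: [(9,46/9) (13,6) (12,18) (9,183/10)]
2. After x ≤ 14: [(9,46/9) (13,6) (12,18) (9,183/10)]
3. After y ≥ 5: [(9,46/9) (13,6) (12,18) (9,183/10)]
4. After y ≤ 10: [(9,10) (9,46/9) (13,6) (38/3,10)]
5. Canonical ring: [(9,46/9) (13,6) (38/3,10) (9,10)]

Clipped polygon: [(9,46/9) (13,6) (38/3,10) (9,10)]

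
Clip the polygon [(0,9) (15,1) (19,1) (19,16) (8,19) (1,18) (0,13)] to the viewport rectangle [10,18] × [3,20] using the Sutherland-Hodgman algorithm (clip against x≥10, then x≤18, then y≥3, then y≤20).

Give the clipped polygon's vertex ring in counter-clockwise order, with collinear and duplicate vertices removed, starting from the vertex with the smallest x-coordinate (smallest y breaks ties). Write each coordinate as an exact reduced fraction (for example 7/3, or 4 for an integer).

1. After x ≥ 10: [(10,11/3) (15,1) (19,1) (19,16) (10,203/11)]
2. After x ≤ 18: [(10,11/3) (15,1) (18,1) (18,179/11) (10,203/11)]
3. After y ≥ 3: [(10,11/3) (45/4,3) (18,3) (18,179/11) (10,203/11)]
4. After y ≤ 20: [(10,11/3) (45/4,3) (18,3) (18,179/11) (10,203/11)]
5. Canonical ring: [(10,11/3) (45/4,3) (18,3) (18,179/11) (10,203/11)]

Clipped polygon: [(10,11/3) (45/4,3) (18,3) (18,179/11) (10,203/11)]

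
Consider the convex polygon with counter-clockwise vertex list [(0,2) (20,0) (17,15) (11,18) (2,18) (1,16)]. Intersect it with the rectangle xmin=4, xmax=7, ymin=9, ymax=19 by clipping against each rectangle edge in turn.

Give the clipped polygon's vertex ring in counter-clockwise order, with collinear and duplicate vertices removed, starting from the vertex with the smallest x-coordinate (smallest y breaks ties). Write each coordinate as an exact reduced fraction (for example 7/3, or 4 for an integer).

1. After x ≥ 4: [(4,8/5) (20,0) (17,15) (11,18) (4,18)]
2. After x ≤ 7: [(4,8/5) (7,13/10) (7,18) (4,18)]
3. After y ≥ 9: [(4,9) (7,9) (7,18) (4,18)]
4. After y ≤ 19: [(4,9) (7,9) (7,18) (4,18)]
5. Canonical ring: [(4,9) (7,9) (7,18) (4,18)]

Clipped polygon: [(4,9) (7,9) (7,18) (4,18)]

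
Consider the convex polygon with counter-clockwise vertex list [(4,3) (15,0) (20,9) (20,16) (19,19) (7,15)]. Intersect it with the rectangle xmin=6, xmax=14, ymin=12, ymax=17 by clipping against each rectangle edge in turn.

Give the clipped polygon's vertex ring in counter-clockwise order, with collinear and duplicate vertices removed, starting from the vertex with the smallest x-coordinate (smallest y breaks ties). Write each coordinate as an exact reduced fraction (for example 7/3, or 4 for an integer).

Clipped polygon: [(25/4,12) (14,12) (14,17) (13,17) (7,15)]

1. After x ≥ 6: [(6,11) (6,27/11) (15,0) (20,9) (20,16) (19,19) (7,15)]
2. After x ≤ 14: [(6,11) (6,27/11) (14,3/11) (14,52/3) (7,15)]
3. After y ≥ 12: [(25/4,12) (14,12) (14,52/3) (7,15)]
4. After y ≤ 17: [(25/4,12) (14,12) (14,17) (13,17) (7,15)]
5. Canonical ring: [(25/4,12) (14,12) (14,17) (13,17) (7,15)]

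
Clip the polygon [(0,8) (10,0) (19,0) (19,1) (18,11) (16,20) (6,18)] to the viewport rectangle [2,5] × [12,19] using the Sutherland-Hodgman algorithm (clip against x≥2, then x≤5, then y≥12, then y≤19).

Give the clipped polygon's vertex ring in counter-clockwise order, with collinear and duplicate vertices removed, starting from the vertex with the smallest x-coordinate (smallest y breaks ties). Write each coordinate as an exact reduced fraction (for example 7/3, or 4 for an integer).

Clipped polygon: [(12/5,12) (5,12) (5,49/3)]

1. After x ≥ 2: [(2,34/3) (2,32/5) (10,0) (19,0) (19,1) (18,11) (16,20) (6,18)]
2. After x ≤ 5: [(5,49/3) (2,34/3) (2,32/5) (5,4)]
3. After y ≥ 12: [(5,12) (5,49/3) (12/5,12)]
4. After y ≤ 19: [(5,12) (5,49/3) (12/5,12)]
5. Canonical ring: [(12/5,12) (5,12) (5,49/3)]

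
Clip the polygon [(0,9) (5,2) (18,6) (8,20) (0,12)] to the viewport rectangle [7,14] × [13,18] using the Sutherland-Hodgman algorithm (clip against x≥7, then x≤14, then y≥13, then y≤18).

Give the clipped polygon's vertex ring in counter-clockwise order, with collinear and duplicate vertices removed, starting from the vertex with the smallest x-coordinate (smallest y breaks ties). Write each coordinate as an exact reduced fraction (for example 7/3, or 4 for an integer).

1. After x ≥ 7: [(7,34/13) (18,6) (8,20) (7,19)]
2. After x ≤ 14: [(7,34/13) (14,62/13) (14,58/5) (8,20) (7,19)]
3. After y ≥ 13: [(7,13) (13,13) (8,20) (7,19)]
4. After y ≤ 18: [(7,18) (7,13) (13,13) (66/7,18)]
5. Canonical ring: [(7,13) (13,13) (66/7,18) (7,18)]

Clipped polygon: [(7,13) (13,13) (66/7,18) (7,18)]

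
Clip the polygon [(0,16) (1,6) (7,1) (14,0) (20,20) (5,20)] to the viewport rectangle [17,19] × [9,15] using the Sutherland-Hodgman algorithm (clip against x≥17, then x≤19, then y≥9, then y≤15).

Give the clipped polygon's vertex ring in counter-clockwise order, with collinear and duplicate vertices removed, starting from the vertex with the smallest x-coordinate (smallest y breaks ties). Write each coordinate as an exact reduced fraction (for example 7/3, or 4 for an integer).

Clipped polygon: [(17,10) (37/2,15) (17,15)]

1. After x ≥ 17: [(17,10) (20,20) (17,20)]
2. After x ≤ 19: [(17,10) (19,50/3) (19,20) (17,20)]
3. After y ≥ 9: [(17,10) (19,50/3) (19,20) (17,20)]
4. After y ≤ 15: [(17,15) (17,10) (37/2,15)]
5. Canonical ring: [(17,10) (37/2,15) (17,15)]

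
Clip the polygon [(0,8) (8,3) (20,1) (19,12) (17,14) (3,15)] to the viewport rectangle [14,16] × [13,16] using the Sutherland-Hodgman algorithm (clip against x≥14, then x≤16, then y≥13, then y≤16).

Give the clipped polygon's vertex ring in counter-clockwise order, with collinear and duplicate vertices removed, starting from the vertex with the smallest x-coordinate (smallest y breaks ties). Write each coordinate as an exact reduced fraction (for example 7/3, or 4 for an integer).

1. After x ≥ 14: [(14,2) (20,1) (19,12) (17,14) (14,199/14)]
2. After x ≤ 16: [(14,2) (16,5/3) (16,197/14) (14,199/14)]
3. After y ≥ 13: [(14,13) (16,13) (16,197/14) (14,199/14)]
4. After y ≤ 16: [(14,13) (16,13) (16,197/14) (14,199/14)]
5. Canonical ring: [(14,13) (16,13) (16,197/14) (14,199/14)]

Clipped polygon: [(14,13) (16,13) (16,197/14) (14,199/14)]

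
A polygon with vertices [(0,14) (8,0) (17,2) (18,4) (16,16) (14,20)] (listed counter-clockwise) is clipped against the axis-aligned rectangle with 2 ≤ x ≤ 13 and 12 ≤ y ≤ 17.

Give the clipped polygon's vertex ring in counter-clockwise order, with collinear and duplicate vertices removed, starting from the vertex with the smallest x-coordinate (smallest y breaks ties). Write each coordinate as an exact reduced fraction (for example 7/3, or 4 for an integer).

1. After x ≥ 2: [(2,104/7) (2,21/2) (8,0) (17,2) (18,4) (16,16) (14,20)]
2. After x ≤ 13: [(13,137/7) (2,104/7) (2,21/2) (8,0) (13,10/9)]
3. After y ≥ 12: [(13,12) (13,137/7) (2,104/7) (2,12)]
4. After y ≤ 17: [(13,12) (13,17) (7,17) (2,104/7) (2,12)]
5. Canonical ring: [(2,12) (13,12) (13,17) (7,17) (2,104/7)]

Clipped polygon: [(2,12) (13,12) (13,17) (7,17) (2,104/7)]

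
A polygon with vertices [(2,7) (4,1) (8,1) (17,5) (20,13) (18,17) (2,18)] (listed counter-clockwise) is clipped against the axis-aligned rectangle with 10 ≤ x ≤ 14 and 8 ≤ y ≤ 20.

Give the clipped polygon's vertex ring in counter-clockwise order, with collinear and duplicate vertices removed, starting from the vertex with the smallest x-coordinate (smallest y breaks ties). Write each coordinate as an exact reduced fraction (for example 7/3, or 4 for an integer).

Clipped polygon: [(10,8) (14,8) (14,69/4) (10,35/2)]

1. After x ≥ 10: [(10,17/9) (17,5) (20,13) (18,17) (10,35/2)]
2. After x ≤ 14: [(10,17/9) (14,11/3) (14,69/4) (10,35/2)]
3. After y ≥ 8: [(10,8) (14,8) (14,69/4) (10,35/2)]
4. After y ≤ 20: [(10,8) (14,8) (14,69/4) (10,35/2)]
5. Canonical ring: [(10,8) (14,8) (14,69/4) (10,35/2)]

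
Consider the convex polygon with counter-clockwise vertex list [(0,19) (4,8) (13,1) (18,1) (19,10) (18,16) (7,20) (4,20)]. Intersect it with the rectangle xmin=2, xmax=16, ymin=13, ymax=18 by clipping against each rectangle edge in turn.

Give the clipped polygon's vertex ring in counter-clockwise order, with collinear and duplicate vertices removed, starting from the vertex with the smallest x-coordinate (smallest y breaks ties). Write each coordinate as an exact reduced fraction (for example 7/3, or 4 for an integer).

1. After x ≥ 2: [(2,39/2) (2,27/2) (4,8) (13,1) (18,1) (19,10) (18,16) (7,20) (4,20)]
2. After x ≤ 16: [(2,39/2) (2,27/2) (4,8) (13,1) (16,1) (16,184/11) (7,20) (4,20)]
3. After y ≥ 13: [(2,39/2) (2,27/2) (24/11,13) (16,13) (16,184/11) (7,20) (4,20)]
4. After y ≤ 18: [(2,18) (2,27/2) (24/11,13) (16,13) (16,184/11) (25/2,18)]
5. Canonical ring: [(2,27/2) (24/11,13) (16,13) (16,184/11) (25/2,18) (2,18)]

Clipped polygon: [(2,27/2) (24/11,13) (16,13) (16,184/11) (25/2,18) (2,18)]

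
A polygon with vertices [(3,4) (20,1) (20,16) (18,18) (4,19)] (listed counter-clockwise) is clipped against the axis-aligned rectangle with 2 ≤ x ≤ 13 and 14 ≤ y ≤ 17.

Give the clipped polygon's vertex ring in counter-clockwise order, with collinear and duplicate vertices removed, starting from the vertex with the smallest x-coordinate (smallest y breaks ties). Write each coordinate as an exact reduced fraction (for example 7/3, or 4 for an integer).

1. After x ≥ 2: [(3,4) (20,1) (20,16) (18,18) (4,19)]
2. After x ≤ 13: [(3,4) (13,38/17) (13,257/14) (4,19)]
3. After y ≥ 14: [(11/3,14) (13,14) (13,257/14) (4,19)]
4. After y ≤ 17: [(58/15,17) (11/3,14) (13,14) (13,17)]
5. Canonical ring: [(11/3,14) (13,14) (13,17) (58/15,17)]

Clipped polygon: [(11/3,14) (13,14) (13,17) (58/15,17)]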